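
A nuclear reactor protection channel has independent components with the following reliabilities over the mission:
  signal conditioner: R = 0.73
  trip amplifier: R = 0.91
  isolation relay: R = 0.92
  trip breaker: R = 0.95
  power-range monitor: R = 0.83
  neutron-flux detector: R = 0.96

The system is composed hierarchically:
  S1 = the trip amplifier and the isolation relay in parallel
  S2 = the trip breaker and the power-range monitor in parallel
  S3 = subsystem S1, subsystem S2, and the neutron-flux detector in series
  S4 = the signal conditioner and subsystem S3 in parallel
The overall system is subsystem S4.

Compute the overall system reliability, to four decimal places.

0.9851

Parallel (trip amplifier and isolation relay): 1 − (1 − 0.910000)(1 − 0.920000) = 0.992800
Parallel (trip breaker and power-range monitor): 1 − (1 − 0.950000)(1 − 0.830000) = 0.991500
Series ([0.992800], [0.991500], and neutron-flux detector): 0.992800 × 0.991500 × 0.960000 = 0.944987
Parallel (signal conditioner and [0.944987]): 1 − (1 − 0.730000)(1 − 0.944987) = 0.9851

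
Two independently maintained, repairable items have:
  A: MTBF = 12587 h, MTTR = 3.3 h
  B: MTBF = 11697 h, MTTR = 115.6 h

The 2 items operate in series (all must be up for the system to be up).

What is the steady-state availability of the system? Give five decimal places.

0.98995

A(A) = MTBF/(MTBF+MTTR) = 12587/(12587+3.3) = 0.999738
A(B) = MTBF/(MTBF+MTTR) = 11697/(11697+115.6) = 0.990214
Series availability: 0.999738 × 0.990214 = 0.98995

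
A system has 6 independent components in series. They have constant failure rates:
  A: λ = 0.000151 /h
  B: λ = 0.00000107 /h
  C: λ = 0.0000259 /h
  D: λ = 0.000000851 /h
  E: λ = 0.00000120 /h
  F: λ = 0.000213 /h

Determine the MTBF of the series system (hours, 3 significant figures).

Series of exponential components: λ_sys = Σ λ_i
λ_sys = 0.000151 + 0.00000107 + 0.0000259 + 0.000000851 + 0.00000120 + 0.000213 = 3.9302e-04 /h
MTBF = 1 / λ_sys = 2540 h

2540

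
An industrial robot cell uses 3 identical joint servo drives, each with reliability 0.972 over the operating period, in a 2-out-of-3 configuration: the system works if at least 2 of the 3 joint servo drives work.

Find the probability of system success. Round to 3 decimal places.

R = Σ_{i=2}^{3} C(3,i) p^i (1−p)^{3−i} with p = 0.972
C(3,2)·0.972^2·0.028^1 = 0.07936
C(3,3)·0.972^3·0.028^0 = 0.91833
Sum = 0.998

0.998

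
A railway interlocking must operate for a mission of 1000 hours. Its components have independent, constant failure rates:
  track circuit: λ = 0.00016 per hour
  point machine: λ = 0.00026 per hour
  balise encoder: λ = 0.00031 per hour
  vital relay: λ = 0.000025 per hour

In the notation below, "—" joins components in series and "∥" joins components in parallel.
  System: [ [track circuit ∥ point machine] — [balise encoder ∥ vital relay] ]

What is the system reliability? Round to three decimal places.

R(track circuit) = exp(−0.00016 × 1000) = 0.85214
R(point machine) = exp(−0.00026 × 1000) = 0.77105
R(balise encoder) = exp(−0.00031 × 1000) = 0.73345
R(vital relay) = exp(−0.000025 × 1000) = 0.97531
Parallel (track circuit and point machine): 1 − (1 − 0.85214)(1 − 0.77105) = 0.96615
Parallel (balise encoder and vital relay): 1 − (1 − 0.73345)(1 − 0.97531) = 0.99342
Series ([0.96615] and [0.99342]): 0.96615 × 0.99342 = 0.960

0.960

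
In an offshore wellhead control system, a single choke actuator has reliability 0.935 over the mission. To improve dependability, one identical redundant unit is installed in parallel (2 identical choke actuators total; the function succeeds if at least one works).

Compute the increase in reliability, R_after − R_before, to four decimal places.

0.0608

R_before = 0.935
R_after = 1 − (1 − 0.935)^2 = 0.9958
ΔR = 0.9958 − 0.935 = 0.0608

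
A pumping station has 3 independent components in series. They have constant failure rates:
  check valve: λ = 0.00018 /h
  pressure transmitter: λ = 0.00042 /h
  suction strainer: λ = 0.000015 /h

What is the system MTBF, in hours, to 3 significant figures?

Series of exponential components: λ_sys = Σ λ_i
λ_sys = 0.00018 + 0.00042 + 0.000015 = 6.1500e-04 /h
MTBF = 1 / λ_sys = 1630 h

1630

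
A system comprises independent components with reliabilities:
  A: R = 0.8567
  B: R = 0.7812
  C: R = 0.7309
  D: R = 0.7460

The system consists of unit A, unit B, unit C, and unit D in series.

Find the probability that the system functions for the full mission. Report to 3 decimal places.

0.365

Series (A, B, C, and D): 0.85670 × 0.78120 × 0.73090 × 0.74600 = 0.365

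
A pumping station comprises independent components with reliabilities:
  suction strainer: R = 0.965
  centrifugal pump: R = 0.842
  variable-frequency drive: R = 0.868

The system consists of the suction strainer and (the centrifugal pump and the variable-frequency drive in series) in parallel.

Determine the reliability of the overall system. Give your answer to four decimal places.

Series (centrifugal pump and variable-frequency drive): 0.842000 × 0.868000 = 0.730856
Parallel (suction strainer and [0.730856]): 1 − (1 − 0.965000)(1 − 0.730856) = 0.9906

0.9906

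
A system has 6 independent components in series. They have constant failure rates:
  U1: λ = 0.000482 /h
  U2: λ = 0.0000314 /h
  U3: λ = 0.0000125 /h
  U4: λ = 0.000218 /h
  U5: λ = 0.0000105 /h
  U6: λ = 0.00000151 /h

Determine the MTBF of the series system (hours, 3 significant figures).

1320

Series of exponential components: λ_sys = Σ λ_i
λ_sys = 0.000482 + 0.0000314 + 0.0000125 + 0.000218 + 0.0000105 + 0.00000151 = 7.5591e-04 /h
MTBF = 1 / λ_sys = 1320 h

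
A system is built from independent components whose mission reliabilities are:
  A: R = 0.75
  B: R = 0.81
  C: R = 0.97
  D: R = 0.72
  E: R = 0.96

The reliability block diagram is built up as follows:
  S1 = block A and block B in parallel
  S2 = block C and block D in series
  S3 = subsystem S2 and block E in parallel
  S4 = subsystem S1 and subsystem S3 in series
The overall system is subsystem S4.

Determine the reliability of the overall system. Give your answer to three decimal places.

0.941

Parallel (A and B): 1 − (1 − 0.75000)(1 − 0.81000) = 0.95250
Series (C and D): 0.97000 × 0.72000 = 0.69840
Parallel ([0.69840] and E): 1 − (1 − 0.69840)(1 − 0.96000) = 0.98794
Series ([0.95250] and [0.98794]): 0.95250 × 0.98794 = 0.941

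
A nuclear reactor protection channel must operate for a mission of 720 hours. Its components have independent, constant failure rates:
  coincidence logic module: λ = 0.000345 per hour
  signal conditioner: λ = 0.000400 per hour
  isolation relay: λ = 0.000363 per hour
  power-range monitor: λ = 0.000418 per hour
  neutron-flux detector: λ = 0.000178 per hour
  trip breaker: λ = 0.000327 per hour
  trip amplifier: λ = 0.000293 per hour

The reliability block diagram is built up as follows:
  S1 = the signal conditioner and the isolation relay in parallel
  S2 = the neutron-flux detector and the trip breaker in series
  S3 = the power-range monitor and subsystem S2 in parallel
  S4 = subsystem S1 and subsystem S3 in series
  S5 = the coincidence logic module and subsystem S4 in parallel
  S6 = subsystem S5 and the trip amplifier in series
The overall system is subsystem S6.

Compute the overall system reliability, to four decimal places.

0.7863

R(coincidence logic module) = exp(−0.000345 × 720) = 0.780048
R(signal conditioner) = exp(−0.000400 × 720) = 0.749762
R(isolation relay) = exp(−0.000363 × 720) = 0.770004
R(power-range monitor) = exp(−0.000418 × 720) = 0.740107
R(neutron-flux detector) = exp(−0.000178 × 720) = 0.879713
R(trip breaker) = exp(−0.000327 × 720) = 0.790223
R(trip amplifier) = exp(−0.000293 × 720) = 0.809806
Parallel (signal conditioner and isolation relay): 1 − (1 − 0.749762)(1 − 0.770004) = 0.942446
Series (neutron-flux detector and trip breaker): 0.879713 × 0.790223 = 0.695169
Parallel (power-range monitor and [0.695169]): 1 − (1 − 0.740107)(1 − 0.695169) = 0.920777
Series ([0.942446] and [0.920777]): 0.942446 × 0.920777 = 0.867783
Parallel (coincidence logic module and [0.867783]): 1 − (1 − 0.780048)(1 − 0.867783) = 0.970919
Series ([0.970919] and trip amplifier): 0.970919 × 0.809806 = 0.7863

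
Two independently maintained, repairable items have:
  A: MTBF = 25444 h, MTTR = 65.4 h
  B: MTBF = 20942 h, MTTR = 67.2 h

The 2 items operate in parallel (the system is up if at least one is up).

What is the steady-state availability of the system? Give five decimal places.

A(A) = MTBF/(MTBF+MTTR) = 25444/(25444+65.4) = 0.997436
A(B) = MTBF/(MTBF+MTTR) = 20942/(20942+67.2) = 0.996801
Parallel availability: 1 − (1 − 0.997436)(1 − 0.996801) = 0.99999

0.99999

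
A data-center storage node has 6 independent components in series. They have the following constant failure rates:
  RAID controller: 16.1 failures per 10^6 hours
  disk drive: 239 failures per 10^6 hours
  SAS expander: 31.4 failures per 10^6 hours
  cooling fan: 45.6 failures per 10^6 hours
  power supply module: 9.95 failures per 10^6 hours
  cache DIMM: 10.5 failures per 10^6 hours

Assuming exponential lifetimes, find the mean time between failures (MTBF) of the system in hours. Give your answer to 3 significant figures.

Series of exponential components: λ_sys = Σ λ_i
λ_sys = 0.0000161 + 0.000239 + 0.0000314 + 0.0000456 + 0.00000995 + 0.0000105 = 3.5255e-04 /h
MTBF = 1 / λ_sys = 2840 h

2840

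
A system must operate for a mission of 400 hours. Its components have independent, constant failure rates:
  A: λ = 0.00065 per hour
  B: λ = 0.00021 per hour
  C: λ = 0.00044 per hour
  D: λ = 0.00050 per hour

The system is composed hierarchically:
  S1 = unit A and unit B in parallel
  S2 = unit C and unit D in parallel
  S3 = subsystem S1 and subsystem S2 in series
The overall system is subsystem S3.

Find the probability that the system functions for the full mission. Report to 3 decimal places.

R(A) = exp(−0.00065 × 400) = 0.77105
R(B) = exp(−0.00021 × 400) = 0.91943
R(C) = exp(−0.00044 × 400) = 0.83862
R(D) = exp(−0.00050 × 400) = 0.81873
Parallel (A and B): 1 − (1 − 0.77105)(1 − 0.91943) = 0.98155
Parallel (C and D): 1 − (1 − 0.83862)(1 − 0.81873) = 0.97075
Series ([0.98155] and [0.97075]): 0.98155 × 0.97075 = 0.953

0.953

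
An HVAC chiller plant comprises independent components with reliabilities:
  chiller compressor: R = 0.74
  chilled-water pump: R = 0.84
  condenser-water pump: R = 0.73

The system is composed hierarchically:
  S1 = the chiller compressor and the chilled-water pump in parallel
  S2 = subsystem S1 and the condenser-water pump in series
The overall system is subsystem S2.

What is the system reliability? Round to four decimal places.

Parallel (chiller compressor and chilled-water pump): 1 − (1 − 0.740000)(1 − 0.840000) = 0.958400
Series ([0.958400] and condenser-water pump): 0.958400 × 0.730000 = 0.6996

0.6996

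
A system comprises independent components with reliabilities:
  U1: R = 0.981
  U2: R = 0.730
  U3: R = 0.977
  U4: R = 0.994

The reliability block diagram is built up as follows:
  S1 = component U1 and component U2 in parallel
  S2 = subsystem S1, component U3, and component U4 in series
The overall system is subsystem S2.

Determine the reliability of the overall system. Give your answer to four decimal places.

0.9662

Parallel (U1 and U2): 1 − (1 − 0.981000)(1 − 0.730000) = 0.994870
Series ([0.994870], U3, and U4): 0.994870 × 0.977000 × 0.994000 = 0.9662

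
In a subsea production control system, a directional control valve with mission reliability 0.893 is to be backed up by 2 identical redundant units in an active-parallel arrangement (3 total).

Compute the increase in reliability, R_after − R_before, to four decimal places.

0.1058

R_before = 0.893
R_after = 1 − (1 − 0.893)^3 = 0.9988
ΔR = 0.9988 − 0.893 = 0.1058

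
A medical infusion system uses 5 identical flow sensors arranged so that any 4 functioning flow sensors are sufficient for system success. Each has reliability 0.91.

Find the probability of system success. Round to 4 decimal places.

R = Σ_{i=4}^{5} C(5,i) p^i (1−p)^{5−i} with p = 0.91
C(5,4)·0.91^4·0.09^1 = 0.308587
C(5,5)·0.91^5·0.09^0 = 0.624032
Sum = 0.9326

0.9326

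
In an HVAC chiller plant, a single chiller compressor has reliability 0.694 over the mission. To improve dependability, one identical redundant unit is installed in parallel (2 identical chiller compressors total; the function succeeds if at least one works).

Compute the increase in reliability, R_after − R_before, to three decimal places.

0.212

R_before = 0.694
R_after = 1 − (1 − 0.694)^2 = 0.906
ΔR = 0.906 − 0.694 = 0.212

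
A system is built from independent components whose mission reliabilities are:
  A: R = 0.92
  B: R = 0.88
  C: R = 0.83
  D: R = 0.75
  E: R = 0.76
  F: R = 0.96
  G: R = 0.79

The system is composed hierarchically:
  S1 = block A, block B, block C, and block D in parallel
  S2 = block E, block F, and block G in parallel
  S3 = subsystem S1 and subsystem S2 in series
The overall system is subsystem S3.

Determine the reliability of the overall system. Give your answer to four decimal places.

0.9976

Parallel (A, B, C, and D): 1 − (1 − 0.920000)(1 − 0.880000)(1 − 0.830000)(1 − 0.750000) = 0.999592
Parallel (E, F, and G): 1 − (1 − 0.760000)(1 − 0.960000)(1 − 0.790000) = 0.997984
Series ([0.999592] and [0.997984]): 0.999592 × 0.997984 = 0.9976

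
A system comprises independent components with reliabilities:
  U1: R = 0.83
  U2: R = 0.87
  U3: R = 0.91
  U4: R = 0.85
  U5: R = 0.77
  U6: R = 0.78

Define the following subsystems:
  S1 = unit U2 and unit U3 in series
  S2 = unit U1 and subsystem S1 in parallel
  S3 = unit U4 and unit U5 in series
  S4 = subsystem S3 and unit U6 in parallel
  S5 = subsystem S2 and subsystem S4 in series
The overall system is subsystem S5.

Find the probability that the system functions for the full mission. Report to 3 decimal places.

Series (U2 and U3): 0.87000 × 0.91000 = 0.79170
Parallel (U1 and [0.79170]): 1 − (1 − 0.83000)(1 − 0.79170) = 0.96459
Series (U4 and U5): 0.85000 × 0.77000 = 0.65450
Parallel ([0.65450] and U6): 1 − (1 − 0.65450)(1 − 0.78000) = 0.92399
Series ([0.96459] and [0.92399]): 0.96459 × 0.92399 = 0.891

0.891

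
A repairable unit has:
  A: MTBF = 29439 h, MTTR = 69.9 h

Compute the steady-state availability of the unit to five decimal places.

A(A) = MTBF/(MTBF+MTTR) = 29439/(29439+69.9) = 0.99763

0.99763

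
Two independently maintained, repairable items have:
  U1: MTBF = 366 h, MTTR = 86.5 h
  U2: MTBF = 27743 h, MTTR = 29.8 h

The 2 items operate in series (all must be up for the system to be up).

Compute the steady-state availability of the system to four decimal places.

A(U1) = MTBF/(MTBF+MTTR) = 366/(366+86.5) = 0.808840
A(U2) = MTBF/(MTBF+MTTR) = 27743/(27743+29.8) = 0.998927
Series availability: 0.808840 × 0.998927 = 0.8080

0.8080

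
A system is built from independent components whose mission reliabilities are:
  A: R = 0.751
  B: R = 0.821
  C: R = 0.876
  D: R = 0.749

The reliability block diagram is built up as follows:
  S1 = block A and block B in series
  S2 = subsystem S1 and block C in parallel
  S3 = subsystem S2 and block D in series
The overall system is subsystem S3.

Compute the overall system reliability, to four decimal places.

0.7134

Series (A and B): 0.751000 × 0.821000 = 0.616571
Parallel ([0.616571] and C): 1 − (1 − 0.616571)(1 − 0.876000) = 0.952455
Series ([0.952455] and D): 0.952455 × 0.749000 = 0.7134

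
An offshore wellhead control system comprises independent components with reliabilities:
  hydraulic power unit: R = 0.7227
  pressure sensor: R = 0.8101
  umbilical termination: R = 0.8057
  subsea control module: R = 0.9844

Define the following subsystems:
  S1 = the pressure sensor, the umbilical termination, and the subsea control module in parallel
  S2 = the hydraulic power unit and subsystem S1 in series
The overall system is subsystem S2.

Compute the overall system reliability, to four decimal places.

0.7223

Parallel (pressure sensor, umbilical termination, and subsea control module): 1 − (1 − 0.810100)(1 − 0.805700)(1 − 0.984400) = 0.999424
Series (hydraulic power unit and [0.999424]): 0.722700 × 0.999424 = 0.7223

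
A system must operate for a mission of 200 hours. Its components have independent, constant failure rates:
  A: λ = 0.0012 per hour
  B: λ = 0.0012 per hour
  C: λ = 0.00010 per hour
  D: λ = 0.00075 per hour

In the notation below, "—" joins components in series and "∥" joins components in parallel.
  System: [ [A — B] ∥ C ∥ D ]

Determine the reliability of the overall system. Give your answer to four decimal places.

0.9989

R(A) = exp(−0.0012 × 200) = 0.786628
R(B) = exp(−0.0012 × 200) = 0.786628
R(C) = exp(−0.00010 × 200) = 0.980199
R(D) = exp(−0.00075 × 200) = 0.860708
Series (A and B): 0.786628 × 0.786628 = 0.618784
Parallel ([0.618784], C, and D): 1 − (1 − 0.618784)(1 − 0.980199)(1 − 0.860708) = 0.9989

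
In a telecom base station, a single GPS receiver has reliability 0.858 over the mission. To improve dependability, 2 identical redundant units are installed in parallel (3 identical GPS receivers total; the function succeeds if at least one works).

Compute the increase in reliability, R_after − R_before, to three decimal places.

0.139

R_before = 0.858
R_after = 1 − (1 − 0.858)^3 = 0.997
ΔR = 0.997 − 0.858 = 0.139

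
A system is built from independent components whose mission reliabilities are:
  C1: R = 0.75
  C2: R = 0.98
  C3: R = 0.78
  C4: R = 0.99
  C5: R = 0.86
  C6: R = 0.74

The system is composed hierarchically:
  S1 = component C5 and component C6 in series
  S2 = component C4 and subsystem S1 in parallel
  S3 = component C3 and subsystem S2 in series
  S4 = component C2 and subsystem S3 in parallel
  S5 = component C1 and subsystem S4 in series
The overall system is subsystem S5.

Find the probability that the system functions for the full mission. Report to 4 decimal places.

0.7467

Series (C5 and C6): 0.860000 × 0.740000 = 0.636400
Parallel (C4 and [0.636400]): 1 − (1 − 0.990000)(1 − 0.636400) = 0.996364
Series (C3 and [0.996364]): 0.780000 × 0.996364 = 0.777164
Parallel (C2 and [0.777164]): 1 − (1 − 0.980000)(1 − 0.777164) = 0.995543
Series (C1 and [0.995543]): 0.750000 × 0.995543 = 0.7467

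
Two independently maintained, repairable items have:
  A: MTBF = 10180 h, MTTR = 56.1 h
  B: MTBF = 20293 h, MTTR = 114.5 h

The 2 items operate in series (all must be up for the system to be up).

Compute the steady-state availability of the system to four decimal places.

A(A) = MTBF/(MTBF+MTTR) = 10180/(10180+56.1) = 0.994519
A(B) = MTBF/(MTBF+MTTR) = 20293/(20293+114.5) = 0.994389
Series availability: 0.994519 × 0.994389 = 0.9889

0.9889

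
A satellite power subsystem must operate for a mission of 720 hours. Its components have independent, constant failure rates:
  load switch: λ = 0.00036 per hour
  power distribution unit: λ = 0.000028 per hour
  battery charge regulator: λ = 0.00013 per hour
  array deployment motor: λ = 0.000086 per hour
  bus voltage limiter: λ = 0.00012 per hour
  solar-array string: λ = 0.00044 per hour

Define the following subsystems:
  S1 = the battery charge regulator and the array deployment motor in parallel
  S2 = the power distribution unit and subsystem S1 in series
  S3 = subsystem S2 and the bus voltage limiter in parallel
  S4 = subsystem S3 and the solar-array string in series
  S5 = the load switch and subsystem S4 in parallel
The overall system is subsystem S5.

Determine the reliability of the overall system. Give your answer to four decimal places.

0.9377

R(load switch) = exp(−0.00036 × 720) = 0.771669
R(power distribution unit) = exp(−0.000028 × 720) = 0.980042
R(battery charge regulator) = exp(−0.00013 × 720) = 0.910647
R(array deployment motor) = exp(−0.000086 × 720) = 0.939958
R(bus voltage limiter) = exp(−0.00012 × 720) = 0.917227
R(solar-array string) = exp(−0.00044 × 720) = 0.728476
Parallel (battery charge regulator and array deployment motor): 1 − (1 − 0.910647)(1 − 0.939958) = 0.994635
Series (power distribution unit and [0.994635]): 0.980042 × 0.994635 = 0.974784
Parallel ([0.974784] and bus voltage limiter): 1 − (1 − 0.974784)(1 − 0.917227) = 0.997913
Series ([0.997913] and solar-array string): 0.997913 × 0.728476 = 0.726956
Parallel (load switch and [0.726956]): 1 − (1 − 0.771669)(1 − 0.726956) = 0.9377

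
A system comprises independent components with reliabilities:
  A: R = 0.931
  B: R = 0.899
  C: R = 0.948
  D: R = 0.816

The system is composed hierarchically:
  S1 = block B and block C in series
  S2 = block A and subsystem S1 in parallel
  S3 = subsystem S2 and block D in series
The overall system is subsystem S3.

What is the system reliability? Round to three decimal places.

0.808

Series (B and C): 0.89900 × 0.94800 = 0.85225
Parallel (A and [0.85225]): 1 − (1 − 0.93100)(1 − 0.85225) = 0.98981
Series ([0.98981] and D): 0.98981 × 0.81600 = 0.808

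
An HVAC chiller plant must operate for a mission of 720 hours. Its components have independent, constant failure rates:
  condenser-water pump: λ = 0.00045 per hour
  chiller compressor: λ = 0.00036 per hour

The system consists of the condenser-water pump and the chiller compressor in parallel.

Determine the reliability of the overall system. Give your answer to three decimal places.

R(condenser-water pump) = exp(−0.00045 × 720) = 0.72325
R(chiller compressor) = exp(−0.00036 × 720) = 0.77167
Parallel (condenser-water pump and chiller compressor): 1 − (1 − 0.72325)(1 − 0.77167) = 0.937

0.937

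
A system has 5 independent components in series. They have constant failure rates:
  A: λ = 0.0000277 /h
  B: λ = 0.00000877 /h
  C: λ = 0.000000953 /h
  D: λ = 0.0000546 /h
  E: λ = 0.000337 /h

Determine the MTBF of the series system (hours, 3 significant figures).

Series of exponential components: λ_sys = Σ λ_i
λ_sys = 0.0000277 + 0.00000877 + 0.000000953 + 0.0000546 + 0.000337 = 4.2902e-04 /h
MTBF = 1 / λ_sys = 2330 h

2330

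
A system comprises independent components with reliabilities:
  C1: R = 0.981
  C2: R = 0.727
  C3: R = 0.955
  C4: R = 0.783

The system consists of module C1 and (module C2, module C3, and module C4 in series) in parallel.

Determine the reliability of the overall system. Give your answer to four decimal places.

0.9913

Series (C2, C3, and C4): 0.727000 × 0.955000 × 0.783000 = 0.543625
Parallel (C1 and [0.543625]): 1 − (1 − 0.981000)(1 − 0.543625) = 0.9913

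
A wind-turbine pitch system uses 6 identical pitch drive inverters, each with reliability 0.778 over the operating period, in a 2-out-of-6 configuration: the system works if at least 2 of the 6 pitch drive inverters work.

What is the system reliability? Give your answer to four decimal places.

0.9974

R = Σ_{i=2}^{6} C(6,i) p^i (1−p)^{6−i} with p = 0.778
C(6,2)·0.778^2·0.222^4 = 0.022053
C(6,3)·0.778^3·0.222^3 = 0.103045
C(6,4)·0.778^4·0.222^2 = 0.270842
C(6,5)·0.778^5·0.222^1 = 0.379666
C(6,6)·0.778^6·0.222^0 = 0.221757
Sum = 0.9974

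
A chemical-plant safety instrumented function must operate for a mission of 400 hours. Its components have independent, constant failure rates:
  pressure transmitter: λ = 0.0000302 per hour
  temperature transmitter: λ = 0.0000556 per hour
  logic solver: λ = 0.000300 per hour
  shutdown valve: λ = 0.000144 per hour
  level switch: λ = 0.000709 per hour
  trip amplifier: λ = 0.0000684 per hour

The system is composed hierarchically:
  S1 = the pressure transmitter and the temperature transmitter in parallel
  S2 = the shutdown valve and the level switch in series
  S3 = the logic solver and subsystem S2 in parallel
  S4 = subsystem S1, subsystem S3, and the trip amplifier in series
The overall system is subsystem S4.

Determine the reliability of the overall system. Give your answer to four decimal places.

R(pressure transmitter) = exp(−0.0000302 × 400) = 0.987993
R(temperature transmitter) = exp(−0.0000556 × 400) = 0.978005
R(logic solver) = exp(−0.000300 × 400) = 0.886920
R(shutdown valve) = exp(−0.000144 × 400) = 0.944027
R(level switch) = exp(−0.000709 × 400) = 0.753068
R(trip amplifier) = exp(−0.0000684 × 400) = 0.973011
Parallel (pressure transmitter and temperature transmitter): 1 − (1 − 0.987993)(1 − 0.978005) = 0.999736
Series (shutdown valve and level switch): 0.944027 × 0.753068 = 0.710917
Parallel (logic solver and [0.710917]): 1 − (1 − 0.886920)(1 − 0.710917) = 0.967310
Series ([0.999736], [0.967310], and trip amplifier): 0.999736 × 0.967310 × 0.973011 = 0.9410

0.9410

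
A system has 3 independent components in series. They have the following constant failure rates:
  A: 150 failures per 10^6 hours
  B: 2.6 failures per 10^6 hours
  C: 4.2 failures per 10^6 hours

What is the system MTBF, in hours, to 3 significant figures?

Series of exponential components: λ_sys = Σ λ_i
λ_sys = 0.00015 + 0.0000026 + 0.0000042 = 1.5680e-04 /h
MTBF = 1 / λ_sys = 6380 h

6380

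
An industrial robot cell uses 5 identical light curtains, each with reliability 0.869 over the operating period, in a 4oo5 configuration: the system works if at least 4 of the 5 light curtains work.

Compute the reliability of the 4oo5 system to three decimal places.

R = Σ_{i=4}^{5} C(5,i) p^i (1−p)^{5−i} with p = 0.869
C(5,4)·0.869^4·0.131^1 = 0.37353
C(5,5)·0.869^5·0.131^0 = 0.49556
Sum = 0.869

0.869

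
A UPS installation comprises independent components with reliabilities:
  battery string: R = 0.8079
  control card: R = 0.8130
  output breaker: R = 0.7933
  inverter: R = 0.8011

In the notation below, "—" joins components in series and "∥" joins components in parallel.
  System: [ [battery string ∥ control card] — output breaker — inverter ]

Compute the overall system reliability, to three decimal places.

Parallel (battery string and control card): 1 − (1 − 0.80790)(1 − 0.81300) = 0.96408
Series ([0.96408], output breaker, and inverter): 0.96408 × 0.79330 × 0.80110 = 0.613

0.613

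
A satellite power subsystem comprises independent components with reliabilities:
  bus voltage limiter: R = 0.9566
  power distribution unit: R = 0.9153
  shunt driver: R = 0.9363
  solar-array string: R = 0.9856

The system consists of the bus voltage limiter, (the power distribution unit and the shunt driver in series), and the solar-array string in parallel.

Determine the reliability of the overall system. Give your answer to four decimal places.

0.9999

Series (power distribution unit and shunt driver): 0.915300 × 0.936300 = 0.856995
Parallel (bus voltage limiter, [0.856995], and solar-array string): 1 − (1 − 0.956600)(1 − 0.856995)(1 − 0.985600) = 0.9999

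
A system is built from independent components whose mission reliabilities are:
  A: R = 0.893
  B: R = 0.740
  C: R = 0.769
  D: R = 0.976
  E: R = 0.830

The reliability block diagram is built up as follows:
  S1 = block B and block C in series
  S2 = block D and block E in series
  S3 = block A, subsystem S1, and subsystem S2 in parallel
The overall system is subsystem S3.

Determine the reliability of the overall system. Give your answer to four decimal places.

0.9912

Series (B and C): 0.740000 × 0.769000 = 0.569060
Series (D and E): 0.976000 × 0.830000 = 0.810080
Parallel (A, [0.569060], and [0.810080]): 1 − (1 − 0.893000)(1 − 0.569060)(1 − 0.810080) = 0.9912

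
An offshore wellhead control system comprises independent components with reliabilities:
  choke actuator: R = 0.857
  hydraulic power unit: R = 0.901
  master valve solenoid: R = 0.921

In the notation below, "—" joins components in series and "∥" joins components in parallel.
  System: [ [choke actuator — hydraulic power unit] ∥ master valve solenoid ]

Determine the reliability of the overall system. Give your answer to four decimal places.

0.9820

Series (choke actuator and hydraulic power unit): 0.857000 × 0.901000 = 0.772157
Parallel ([0.772157] and master valve solenoid): 1 − (1 − 0.772157)(1 − 0.921000) = 0.9820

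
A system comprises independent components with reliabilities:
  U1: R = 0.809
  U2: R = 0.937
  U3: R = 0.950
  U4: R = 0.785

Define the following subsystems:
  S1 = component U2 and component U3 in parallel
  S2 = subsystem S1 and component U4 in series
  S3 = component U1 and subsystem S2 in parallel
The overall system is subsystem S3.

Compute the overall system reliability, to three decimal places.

Parallel (U2 and U3): 1 − (1 − 0.93700)(1 − 0.95000) = 0.99685
Series ([0.99685] and U4): 0.99685 × 0.78500 = 0.78253
Parallel (U1 and [0.78253]): 1 − (1 − 0.80900)(1 − 0.78253) = 0.958

0.958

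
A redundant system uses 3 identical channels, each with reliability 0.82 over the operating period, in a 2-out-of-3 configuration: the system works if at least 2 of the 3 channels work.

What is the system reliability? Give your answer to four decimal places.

R = Σ_{i=2}^{3} C(3,i) p^i (1−p)^{3−i} with p = 0.82
C(3,2)·0.82^2·0.18^1 = 0.363096
C(3,3)·0.82^3·0.18^0 = 0.551368
Sum = 0.9145

0.9145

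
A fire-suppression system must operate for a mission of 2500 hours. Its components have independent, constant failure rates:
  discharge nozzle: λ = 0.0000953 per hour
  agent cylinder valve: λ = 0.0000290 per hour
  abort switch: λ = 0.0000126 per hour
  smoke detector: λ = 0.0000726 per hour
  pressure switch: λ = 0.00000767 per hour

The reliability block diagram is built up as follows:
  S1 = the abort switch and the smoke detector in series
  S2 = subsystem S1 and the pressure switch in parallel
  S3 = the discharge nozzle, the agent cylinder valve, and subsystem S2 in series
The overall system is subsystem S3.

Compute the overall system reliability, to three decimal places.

0.730

R(discharge nozzle) = exp(−0.0000953 × 2500) = 0.78801
R(agent cylinder valve) = exp(−0.0000290 × 2500) = 0.93007
R(abort switch) = exp(−0.0000126 × 2500) = 0.96899
R(smoke detector) = exp(−0.0000726 × 2500) = 0.83402
R(pressure switch) = exp(−0.00000767 × 2500) = 0.98101
Series (abort switch and smoke detector): 0.96899 × 0.83402 = 0.80816
Parallel ([0.80816] and pressure switch): 1 − (1 − 0.80816)(1 − 0.98101) = 0.99636
Series (discharge nozzle, agent cylinder valve, and [0.99636]): 0.78801 × 0.93007 × 0.99636 = 0.730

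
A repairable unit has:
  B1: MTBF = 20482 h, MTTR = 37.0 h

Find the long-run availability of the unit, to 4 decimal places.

0.9982

A(B1) = MTBF/(MTBF+MTTR) = 20482/(20482+37.0) = 0.9982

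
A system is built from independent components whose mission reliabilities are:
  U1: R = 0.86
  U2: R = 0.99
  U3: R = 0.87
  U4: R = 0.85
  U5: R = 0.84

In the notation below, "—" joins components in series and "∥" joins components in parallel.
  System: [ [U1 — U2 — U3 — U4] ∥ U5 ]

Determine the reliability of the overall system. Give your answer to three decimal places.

0.941

Series (U1, U2, U3, and U4): 0.86000 × 0.99000 × 0.87000 × 0.85000 = 0.62961
Parallel ([0.62961] and U5): 1 − (1 − 0.62961)(1 − 0.84000) = 0.941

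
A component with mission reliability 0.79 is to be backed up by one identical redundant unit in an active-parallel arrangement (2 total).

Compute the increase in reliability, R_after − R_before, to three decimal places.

0.166

R_before = 0.79
R_after = 1 − (1 − 0.79)^2 = 0.956
ΔR = 0.956 − 0.79 = 0.166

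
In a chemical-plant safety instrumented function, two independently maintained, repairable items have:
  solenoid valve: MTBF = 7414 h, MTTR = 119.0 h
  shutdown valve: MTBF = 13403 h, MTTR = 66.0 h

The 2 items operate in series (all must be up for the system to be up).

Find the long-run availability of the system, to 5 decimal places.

0.97938

A(solenoid valve) = MTBF/(MTBF+MTTR) = 7414/(7414+119.0) = 0.984203
A(shutdown valve) = MTBF/(MTBF+MTTR) = 13403/(13403+66.0) = 0.995100
Series availability: 0.984203 × 0.995100 = 0.97938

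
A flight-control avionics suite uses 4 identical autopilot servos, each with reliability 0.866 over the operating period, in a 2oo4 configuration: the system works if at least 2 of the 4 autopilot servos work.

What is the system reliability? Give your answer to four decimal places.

R = Σ_{i=2}^{4} C(4,i) p^i (1−p)^{4−i} with p = 0.866
C(4,2)·0.866^2·0.134^2 = 0.080797
C(4,3)·0.866^3·0.134^1 = 0.348112
C(4,4)·0.866^4·0.134^0 = 0.562434
Sum = 0.9913

0.9913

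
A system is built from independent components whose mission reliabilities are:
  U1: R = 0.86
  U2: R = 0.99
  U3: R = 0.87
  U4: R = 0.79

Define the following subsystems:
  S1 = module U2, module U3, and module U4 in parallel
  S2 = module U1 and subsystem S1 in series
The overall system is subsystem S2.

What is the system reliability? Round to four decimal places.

Parallel (U2, U3, and U4): 1 − (1 − 0.990000)(1 − 0.870000)(1 − 0.790000) = 0.999727
Series (U1 and [0.999727]): 0.860000 × 0.999727 = 0.8598

0.8598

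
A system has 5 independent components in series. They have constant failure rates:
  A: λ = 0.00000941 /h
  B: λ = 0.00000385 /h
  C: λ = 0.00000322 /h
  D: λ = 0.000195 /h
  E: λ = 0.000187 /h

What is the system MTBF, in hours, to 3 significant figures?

2510

Series of exponential components: λ_sys = Σ λ_i
λ_sys = 0.00000941 + 0.00000385 + 0.00000322 + 0.000195 + 0.000187 = 3.9848e-04 /h
MTBF = 1 / λ_sys = 2510 h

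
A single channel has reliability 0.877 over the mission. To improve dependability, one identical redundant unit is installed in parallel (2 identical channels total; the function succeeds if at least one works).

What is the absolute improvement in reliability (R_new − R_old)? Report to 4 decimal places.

R_before = 0.877
R_after = 1 − (1 − 0.877)^2 = 0.9849
ΔR = 0.9849 − 0.877 = 0.1079

0.1079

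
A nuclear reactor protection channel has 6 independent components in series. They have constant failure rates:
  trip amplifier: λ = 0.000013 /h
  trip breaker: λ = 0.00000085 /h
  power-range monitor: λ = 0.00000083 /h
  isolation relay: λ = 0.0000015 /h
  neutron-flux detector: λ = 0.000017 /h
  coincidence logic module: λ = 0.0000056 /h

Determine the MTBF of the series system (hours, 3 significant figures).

Series of exponential components: λ_sys = Σ λ_i
λ_sys = 0.000013 + 0.00000085 + 0.00000083 + 0.0000015 + 0.000017 + 0.0000056 = 3.8780e-05 /h
MTBF = 1 / λ_sys = 25800 h

25800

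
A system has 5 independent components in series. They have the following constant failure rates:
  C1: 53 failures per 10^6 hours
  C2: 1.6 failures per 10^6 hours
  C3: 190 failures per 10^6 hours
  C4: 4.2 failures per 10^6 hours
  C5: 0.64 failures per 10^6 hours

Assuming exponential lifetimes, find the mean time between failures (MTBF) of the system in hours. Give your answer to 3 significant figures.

Series of exponential components: λ_sys = Σ λ_i
λ_sys = 0.000053 + 0.0000016 + 0.00019 + 0.0000042 + 0.00000064 = 2.4944e-04 /h
MTBF = 1 / λ_sys = 4010 h

4010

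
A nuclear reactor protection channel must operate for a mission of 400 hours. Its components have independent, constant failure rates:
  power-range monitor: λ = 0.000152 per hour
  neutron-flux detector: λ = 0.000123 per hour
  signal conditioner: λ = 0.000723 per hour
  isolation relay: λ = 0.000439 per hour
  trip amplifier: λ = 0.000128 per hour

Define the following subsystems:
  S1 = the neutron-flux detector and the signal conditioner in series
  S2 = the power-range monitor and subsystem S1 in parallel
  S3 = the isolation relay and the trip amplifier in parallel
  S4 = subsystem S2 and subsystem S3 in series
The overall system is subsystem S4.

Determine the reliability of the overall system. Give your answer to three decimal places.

R(power-range monitor) = exp(−0.000152 × 400) = 0.94101
R(neutron-flux detector) = exp(−0.000123 × 400) = 0.95199
R(signal conditioner) = exp(−0.000723 × 400) = 0.74886
R(isolation relay) = exp(−0.000439 × 400) = 0.83895
R(trip amplifier) = exp(−0.000128 × 400) = 0.95009
Series (neutron-flux detector and signal conditioner): 0.95199 × 0.74886 = 0.71291
Parallel (power-range monitor and [0.71291]): 1 − (1 − 0.94101)(1 − 0.71291) = 0.98306
Parallel (isolation relay and trip amplifier): 1 − (1 − 0.83895)(1 − 0.95009) = 0.99196
Series ([0.98306] and [0.99196]): 0.98306 × 0.99196 = 0.975

0.975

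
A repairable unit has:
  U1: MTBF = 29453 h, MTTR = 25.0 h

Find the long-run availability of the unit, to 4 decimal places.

0.9992

A(U1) = MTBF/(MTBF+MTTR) = 29453/(29453+25.0) = 0.9992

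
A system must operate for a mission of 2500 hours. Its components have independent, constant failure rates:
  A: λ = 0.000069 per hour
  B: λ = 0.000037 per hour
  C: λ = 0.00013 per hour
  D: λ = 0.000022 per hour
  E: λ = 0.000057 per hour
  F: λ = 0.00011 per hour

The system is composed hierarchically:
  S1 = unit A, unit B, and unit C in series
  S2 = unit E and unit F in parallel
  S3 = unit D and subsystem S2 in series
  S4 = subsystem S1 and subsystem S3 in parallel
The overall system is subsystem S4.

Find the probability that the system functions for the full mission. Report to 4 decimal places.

0.9627

R(A) = exp(−0.000069 × 2500) = 0.841558
R(B) = exp(−0.000037 × 2500) = 0.911649
R(C) = exp(−0.00013 × 2500) = 0.722527
R(D) = exp(−0.000022 × 2500) = 0.946485
R(E) = exp(−0.000057 × 2500) = 0.867188
R(F) = exp(−0.00011 × 2500) = 0.759572
Series (A, B, and C): 0.841558 × 0.911649 × 0.722527 = 0.554327
Parallel (E and F): 1 − (1 − 0.867188)(1 − 0.759572) = 0.968068
Series (D and [0.968068]): 0.946485 × 0.968068 = 0.916262
Parallel ([0.554327] and [0.916262]): 1 − (1 − 0.554327)(1 − 0.916262) = 0.9627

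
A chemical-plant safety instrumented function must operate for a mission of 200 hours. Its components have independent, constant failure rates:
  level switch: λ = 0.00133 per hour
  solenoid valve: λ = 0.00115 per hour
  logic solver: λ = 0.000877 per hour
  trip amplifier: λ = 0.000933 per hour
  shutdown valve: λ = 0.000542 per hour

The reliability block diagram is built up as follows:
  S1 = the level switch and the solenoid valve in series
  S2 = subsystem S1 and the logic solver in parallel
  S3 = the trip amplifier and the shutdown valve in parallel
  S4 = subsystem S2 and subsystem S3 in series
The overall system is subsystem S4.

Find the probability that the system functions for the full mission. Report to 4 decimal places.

R(level switch) = exp(−0.00133 × 200) = 0.766439
R(solenoid valve) = exp(−0.00115 × 200) = 0.794534
R(logic solver) = exp(−0.000877 × 200) = 0.839121
R(trip amplifier) = exp(−0.000933 × 200) = 0.829776
R(shutdown valve) = exp(−0.000542 × 200) = 0.897269
Series (level switch and solenoid valve): 0.766439 × 0.794534 = 0.608962
Parallel ([0.608962] and logic solver): 1 − (1 − 0.608962)(1 − 0.839121) = 0.937090
Parallel (trip amplifier and shutdown valve): 1 − (1 − 0.829776)(1 − 0.897269) = 0.982513
Series ([0.937090] and [0.982513]): 0.937090 × 0.982513 = 0.9207

0.9207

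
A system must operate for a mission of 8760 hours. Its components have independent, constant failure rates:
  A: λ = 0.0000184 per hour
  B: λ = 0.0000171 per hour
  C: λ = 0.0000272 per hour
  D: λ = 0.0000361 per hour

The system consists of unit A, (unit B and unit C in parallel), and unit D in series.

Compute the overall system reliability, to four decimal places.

0.6021

R(A) = exp(−0.0000184 × 8760) = 0.851135
R(B) = exp(−0.0000171 × 8760) = 0.860884
R(C) = exp(−0.0000272 × 8760) = 0.787988
R(D) = exp(−0.0000361 × 8760) = 0.728887
Parallel (B and C): 1 − (1 − 0.860884)(1 − 0.787988) = 0.970506
Series (A, [0.970506], and D): 0.851135 × 0.970506 × 0.728887 = 0.6021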